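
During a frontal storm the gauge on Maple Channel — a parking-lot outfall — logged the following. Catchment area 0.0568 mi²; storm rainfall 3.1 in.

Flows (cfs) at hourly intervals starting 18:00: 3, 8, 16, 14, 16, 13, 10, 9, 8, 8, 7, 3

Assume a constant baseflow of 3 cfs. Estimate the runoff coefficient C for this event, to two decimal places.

C ≈ 0.70

ΣQ_DR = 79.00 cfs; V = ΣQ_DR·Δt = 2.844 × 10^5 ft³.
Runoff depth d = V / A = 2.155 in.
C = d / P = 2.155 / 3.1 = 0.70.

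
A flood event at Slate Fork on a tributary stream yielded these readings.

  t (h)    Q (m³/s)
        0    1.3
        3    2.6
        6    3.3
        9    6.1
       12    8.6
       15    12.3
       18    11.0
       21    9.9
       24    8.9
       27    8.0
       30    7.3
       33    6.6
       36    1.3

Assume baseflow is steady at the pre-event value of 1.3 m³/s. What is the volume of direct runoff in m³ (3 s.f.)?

V ≈ 7.59 × 10^5 m³

Direct-runoff ordinates (Q − Q_b): 0.0, 1.3, 2.0, 4.8, 7.3, 11.0, 9.7, 8.6, 7.6, 6.7, 6.0, 5.3, 0.0 m³/s.
ΣQ_DR = 70.30 m³/s.
With Δt = 3 h = 10800 s, V = ΣQ_DR · Δt = 70.30 × 10800 = 7.59 × 10^5 m³.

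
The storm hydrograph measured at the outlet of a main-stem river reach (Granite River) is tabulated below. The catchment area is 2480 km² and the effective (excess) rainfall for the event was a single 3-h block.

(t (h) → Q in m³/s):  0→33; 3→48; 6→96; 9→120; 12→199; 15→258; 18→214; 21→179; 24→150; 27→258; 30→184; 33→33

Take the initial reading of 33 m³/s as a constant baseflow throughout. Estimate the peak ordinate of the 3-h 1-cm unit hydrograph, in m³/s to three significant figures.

Direct runoff: 0.0, 15.0, 63.0, 87.0, 166.0, 225.0, 181.0, 146.0, 117.0, 225.0, 151.0, 0.0 m³/s; ΣQ_DR = 1376 m³/s, peak = 225.0 m³/s.
Runoff depth d = ΣQ_DR·Δt / A = 1376 × 10800 / (2480 km²) = 5.992 mm.
The 1-cm UH is the DRH scaled by (10 mm)/d, so U_p = 225.0 × 10/5.992 = 375 m³/s.

U_p ≈ 375 m³/s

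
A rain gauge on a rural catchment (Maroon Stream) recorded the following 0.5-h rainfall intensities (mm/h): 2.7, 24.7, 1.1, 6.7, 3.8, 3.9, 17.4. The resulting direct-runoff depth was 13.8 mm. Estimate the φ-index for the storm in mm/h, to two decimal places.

Only the 2 blocks with intensity above φ contribute runoff: 24.7, 17.4 mm/h.
Σ(I−φ)·Δt = d  ⇒  (24.7+17.4 − 2φ)·0.5 = 13.8
φ = (42.10 − 13.8/0.5) / 2 = 7.25 mm/h.

φ ≈ 7.25 mm/h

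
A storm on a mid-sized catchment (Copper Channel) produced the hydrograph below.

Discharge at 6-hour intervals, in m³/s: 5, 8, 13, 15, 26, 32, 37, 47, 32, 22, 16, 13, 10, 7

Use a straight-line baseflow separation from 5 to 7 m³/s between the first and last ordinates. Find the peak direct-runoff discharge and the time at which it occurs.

Subtracting baseflow gives direct-runoff ordinates: 0.00, 2.85, 7.69, 9.54, 20.38, 26.23, 31.08, 40.92, 25.77, 15.62, 9.46, 6.31, 3.15, 0.00 m³/s.
The maximum is 40.92 m³/s, occurring at the reading for t = 42 h.

Q_p = 40.92 m³/s at t = 42 h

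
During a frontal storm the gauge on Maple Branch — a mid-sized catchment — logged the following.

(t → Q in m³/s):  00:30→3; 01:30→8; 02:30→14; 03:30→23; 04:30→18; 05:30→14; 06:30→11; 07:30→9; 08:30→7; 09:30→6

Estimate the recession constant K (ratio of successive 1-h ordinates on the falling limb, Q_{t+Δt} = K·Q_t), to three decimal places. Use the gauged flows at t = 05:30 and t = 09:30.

K ≈ 0.809

Using the recession-limb readings at t = 05:30 and t = 09:30: Q falls from 14 to 6 m³/s over 4 intervals.
K = (Q₂/Q₁)^(1/4) = (6/14)^(1/4) = 0.809.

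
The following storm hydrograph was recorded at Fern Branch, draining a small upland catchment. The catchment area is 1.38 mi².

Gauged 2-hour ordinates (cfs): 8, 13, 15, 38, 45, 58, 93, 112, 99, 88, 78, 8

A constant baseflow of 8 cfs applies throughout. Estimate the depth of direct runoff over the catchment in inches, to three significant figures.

d ≈ 1.26 in

Direct runoff: 0.0, 5.0, 7.0, 30.0, 37.0, 50.0, 85.0, 104.0, 91.0, 80.0, 70.0, 0.0 cfs; ΣQ_DR = 559.0 cfs.
V = ΣQ_DR · Δt = 559.0 × 7200 s = 4.025 × 10^6 ft³.
Over A = 1.38 mi², depth = V / A = 1.26 in.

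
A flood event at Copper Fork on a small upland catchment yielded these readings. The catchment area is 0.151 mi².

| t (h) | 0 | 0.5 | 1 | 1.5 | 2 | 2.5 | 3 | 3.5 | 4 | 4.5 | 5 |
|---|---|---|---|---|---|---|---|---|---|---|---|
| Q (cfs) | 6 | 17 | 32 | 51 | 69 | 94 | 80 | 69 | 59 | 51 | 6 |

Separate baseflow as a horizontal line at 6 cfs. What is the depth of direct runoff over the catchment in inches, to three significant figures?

Direct runoff: 0.0, 11.0, 26.0, 45.0, 63.0, 88.0, 74.0, 63.0, 53.0, 45.0, 0.0 cfs; ΣQ_DR = 468.0 cfs.
V = ΣQ_DR · Δt = 468.0 × 1800 s = 8.424 × 10^5 ft³.
Over A = 0.151 mi², depth = V / A = 2.40 in.

d ≈ 2.40 in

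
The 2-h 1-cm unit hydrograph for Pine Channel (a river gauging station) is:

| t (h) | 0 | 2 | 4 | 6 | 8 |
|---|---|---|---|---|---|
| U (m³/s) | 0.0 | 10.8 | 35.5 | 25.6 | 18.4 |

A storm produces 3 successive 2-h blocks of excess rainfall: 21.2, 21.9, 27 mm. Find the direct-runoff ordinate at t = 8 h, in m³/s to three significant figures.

Q ≈ 191 m³/s

By discrete convolution, Q_j = Σ (P_i / 10 mm) · U_{j−i}.
At t = 8 h (j=4): Q = (21.2/10)·18.4 + (21.9/10)·25.6 + (27/10)·35.5 = 191 m³/s.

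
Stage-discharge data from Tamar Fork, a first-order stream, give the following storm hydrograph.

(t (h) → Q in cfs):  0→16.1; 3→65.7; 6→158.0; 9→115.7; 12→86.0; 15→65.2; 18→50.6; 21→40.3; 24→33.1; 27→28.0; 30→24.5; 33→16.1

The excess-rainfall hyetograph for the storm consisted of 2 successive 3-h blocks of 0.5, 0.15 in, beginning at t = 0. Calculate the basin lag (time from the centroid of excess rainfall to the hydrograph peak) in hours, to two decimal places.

t_L ≈ 3.81 h

Centroid of excess rainfall: t_c = Σ P_i·t̄_i / ΣP_i = 2.1923 h (block centres at 1.5, 4.5 h).
Hydrograph peak occurs at t = 6 h, so basin lag t_L = 6 − 2.1923 = 3.81 h.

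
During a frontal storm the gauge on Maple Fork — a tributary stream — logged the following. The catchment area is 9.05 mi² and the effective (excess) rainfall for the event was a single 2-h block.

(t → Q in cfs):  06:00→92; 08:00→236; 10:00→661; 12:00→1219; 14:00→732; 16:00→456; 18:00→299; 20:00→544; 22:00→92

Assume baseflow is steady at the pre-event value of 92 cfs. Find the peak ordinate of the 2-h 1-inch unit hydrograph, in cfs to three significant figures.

U_p ≈ 939 cfs

Direct runoff: 0.0, 144.0, 569.0, 1127.0, 640.0, 364.0, 207.0, 452.0, 0.0 cfs; ΣQ_DR = 3503 cfs, peak = 1127.0 cfs.
Runoff depth d = ΣQ_DR·Δt / A = 3503 × 7200 / (9.05 mi²) = 1.200 in.
The 1-inch UH is the DRH scaled by (1 in)/d, so U_p = 1127.0 × 1/1.200 = 939 cfs.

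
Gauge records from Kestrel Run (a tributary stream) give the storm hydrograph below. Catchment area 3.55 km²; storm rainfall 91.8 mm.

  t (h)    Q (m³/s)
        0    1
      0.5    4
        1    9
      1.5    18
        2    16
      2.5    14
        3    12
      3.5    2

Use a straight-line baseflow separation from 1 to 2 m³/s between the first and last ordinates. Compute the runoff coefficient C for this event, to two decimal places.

C ≈ 0.35

ΣQ_DR = 64.00 m³/s; V = ΣQ_DR·Δt = 1.152 × 10^5 m³.
Runoff depth d = V / A = 32.45 mm.
C = d / P = 32.45 / 91.8 = 0.35.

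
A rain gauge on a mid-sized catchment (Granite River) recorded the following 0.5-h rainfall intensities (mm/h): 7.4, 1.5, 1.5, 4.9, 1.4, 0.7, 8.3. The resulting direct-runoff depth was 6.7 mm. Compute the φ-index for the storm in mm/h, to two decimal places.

φ ≈ 2.40 mm/h

Only the 3 blocks with intensity above φ contribute runoff: 7.4, 4.9, 8.3 mm/h.
Σ(I−φ)·Δt = d  ⇒  (7.4+4.9+8.3 − 3φ)·0.5 = 6.7
φ = (20.60 − 6.7/0.5) / 3 = 2.40 mm/h.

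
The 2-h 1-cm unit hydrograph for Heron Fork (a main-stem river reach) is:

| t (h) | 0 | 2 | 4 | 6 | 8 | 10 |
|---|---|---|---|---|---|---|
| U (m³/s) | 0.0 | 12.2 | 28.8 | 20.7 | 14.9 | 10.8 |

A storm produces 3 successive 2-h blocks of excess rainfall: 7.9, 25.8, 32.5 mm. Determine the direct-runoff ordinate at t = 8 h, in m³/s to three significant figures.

By discrete convolution, Q_j = Σ (P_i / 10 mm) · U_{j−i}.
At t = 8 h (j=4): Q = (7.9/10)·14.9 + (25.8/10)·20.7 + (32.5/10)·28.8 = 159 m³/s.

Q ≈ 159 m³/s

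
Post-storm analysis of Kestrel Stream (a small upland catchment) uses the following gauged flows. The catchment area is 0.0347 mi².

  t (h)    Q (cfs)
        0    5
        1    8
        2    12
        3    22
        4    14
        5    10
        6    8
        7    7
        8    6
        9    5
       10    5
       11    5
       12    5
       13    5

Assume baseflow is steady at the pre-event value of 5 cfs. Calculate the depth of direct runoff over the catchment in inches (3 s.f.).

d ≈ 2.10 in

Direct runoff: 0.0, 3.0, 7.0, 17.0, 9.0, 5.0, 3.0, 2.0, 1.0, 0.0, 0.0, 0.0, 0.0, 0.0 cfs; ΣQ_DR = 47.00 cfs.
V = ΣQ_DR · Δt = 47.00 × 3600 s = 1.692 × 10^5 ft³.
Over A = 0.0347 mi², depth = V / A = 2.10 in.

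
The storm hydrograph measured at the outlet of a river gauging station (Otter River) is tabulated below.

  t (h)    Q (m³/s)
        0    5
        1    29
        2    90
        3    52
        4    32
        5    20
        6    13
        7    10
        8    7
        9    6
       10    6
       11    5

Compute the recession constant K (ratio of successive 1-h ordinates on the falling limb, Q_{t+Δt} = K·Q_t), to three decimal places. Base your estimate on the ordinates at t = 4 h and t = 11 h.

Using the recession-limb readings at t = 4 h and t = 11 h: Q falls from 32 to 5 m³/s over 7 intervals.
K = (Q₂/Q₁)^(1/7) = (5/32)^(1/7) = 0.767.

K ≈ 0.767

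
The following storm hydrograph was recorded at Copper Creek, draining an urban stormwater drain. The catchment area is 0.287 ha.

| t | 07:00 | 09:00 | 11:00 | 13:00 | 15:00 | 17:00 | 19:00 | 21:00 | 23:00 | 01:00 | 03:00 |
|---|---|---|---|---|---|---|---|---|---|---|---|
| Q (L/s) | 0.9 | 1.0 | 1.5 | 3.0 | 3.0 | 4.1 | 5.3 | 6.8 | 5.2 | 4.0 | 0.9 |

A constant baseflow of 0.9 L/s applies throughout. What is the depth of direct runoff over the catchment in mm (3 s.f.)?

d ≈ 64.7 mm

Direct runoff: 0.0, 0.1, 0.6, 2.1, 2.1, 3.2, 4.4, 5.9, 4.3, 3.1, 0.0 L/s; ΣQ_DR = 25.80 L/s.
V = ΣQ_DR · Δt = 25.80 × 7200 s = 1.858 × 10^5 L.
Over A = 0.287 ha, depth = V / A = 64.7 mm.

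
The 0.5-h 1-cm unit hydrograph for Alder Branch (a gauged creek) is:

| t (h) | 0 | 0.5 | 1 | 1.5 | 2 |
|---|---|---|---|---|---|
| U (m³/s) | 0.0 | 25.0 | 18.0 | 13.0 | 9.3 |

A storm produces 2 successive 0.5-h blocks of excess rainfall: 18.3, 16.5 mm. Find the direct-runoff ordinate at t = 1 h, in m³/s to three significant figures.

By discrete convolution, Q_j = Σ (P_i / 10 mm) · U_{j−i}.
At t = 1 h (j=2): Q = (18.3/10)·18.0 + (16.5/10)·25.0 = 74.2 m³/s.

Q ≈ 74.2 m³/s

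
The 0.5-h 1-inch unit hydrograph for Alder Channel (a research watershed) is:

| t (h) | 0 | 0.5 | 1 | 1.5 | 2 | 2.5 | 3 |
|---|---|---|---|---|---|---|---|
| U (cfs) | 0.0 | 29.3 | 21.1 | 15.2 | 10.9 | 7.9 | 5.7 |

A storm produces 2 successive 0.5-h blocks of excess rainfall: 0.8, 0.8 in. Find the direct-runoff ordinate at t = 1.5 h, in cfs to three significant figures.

Q ≈ 29.0 cfs

By discrete convolution, Q_j = Σ (P_i / 1 in) · U_{j−i}.
At t = 1.5 h (j=3): Q = (0.8/1)·15.2 + (0.8/1)·21.1 = 29.0 cfs.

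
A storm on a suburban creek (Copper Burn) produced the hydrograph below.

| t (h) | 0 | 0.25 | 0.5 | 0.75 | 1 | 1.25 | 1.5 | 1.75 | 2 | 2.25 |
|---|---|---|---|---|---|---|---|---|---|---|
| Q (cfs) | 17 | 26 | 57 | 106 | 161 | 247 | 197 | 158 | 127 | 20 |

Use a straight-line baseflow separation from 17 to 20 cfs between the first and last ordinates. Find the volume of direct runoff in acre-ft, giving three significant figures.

V ≈ 19.2 acre-ft

Direct-runoff ordinates (Q − Q_b): 0.00, 8.67, 39.33, 88.00, 142.67, 228.33, 178.00, 138.67, 107.33, 0.00 cfs.
ΣQ_DR = 931.0 cfs.
With Δt = 0.25 h = 900 s, V = ΣQ_DR · Δt = 931.0 × 900 = 8.38 × 10^5 ft³ = 19.2 acre-ft.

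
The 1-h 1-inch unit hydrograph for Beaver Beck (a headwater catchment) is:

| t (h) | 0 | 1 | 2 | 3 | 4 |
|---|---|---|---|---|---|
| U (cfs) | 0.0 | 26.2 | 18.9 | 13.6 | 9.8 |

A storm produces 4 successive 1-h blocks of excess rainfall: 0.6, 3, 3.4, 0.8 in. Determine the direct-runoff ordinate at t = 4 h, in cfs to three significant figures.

By discrete convolution, Q_j = Σ (P_i / 1 in) · U_{j−i}.
At t = 4 h (j=4): Q = (0.6/1)·9.8 + (3/1)·13.6 + (3.4/1)·18.9 + (0.8/1)·26.2 = 132 cfs.

Q ≈ 132 cfs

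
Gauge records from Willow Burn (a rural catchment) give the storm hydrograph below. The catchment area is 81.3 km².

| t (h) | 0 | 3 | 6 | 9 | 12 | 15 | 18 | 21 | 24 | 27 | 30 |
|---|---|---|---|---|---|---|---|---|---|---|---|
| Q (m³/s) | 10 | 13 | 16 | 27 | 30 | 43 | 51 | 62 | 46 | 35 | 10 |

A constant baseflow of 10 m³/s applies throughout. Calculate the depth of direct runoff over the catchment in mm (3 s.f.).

d ≈ 31.0 mm

Direct runoff: 0.0, 3.0, 6.0, 17.0, 20.0, 33.0, 41.0, 52.0, 36.0, 25.0, 0.0 m³/s; ΣQ_DR = 233.0 m³/s.
V = ΣQ_DR · Δt = 233.0 × 10800 s = 2.516 × 10^6 m³.
Over A = 81.3 km², depth = V / A = 31.0 mm.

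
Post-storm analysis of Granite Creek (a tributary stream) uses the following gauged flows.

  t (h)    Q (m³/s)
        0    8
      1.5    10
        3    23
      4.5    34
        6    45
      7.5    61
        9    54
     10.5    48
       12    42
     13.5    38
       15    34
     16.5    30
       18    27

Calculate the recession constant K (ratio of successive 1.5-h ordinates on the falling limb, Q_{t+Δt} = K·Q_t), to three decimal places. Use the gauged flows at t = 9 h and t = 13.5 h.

K ≈ 0.889

Using the recession-limb readings at t = 9 h and t = 13.5 h: Q falls from 54 to 38 m³/s over 3 intervals.
K = (Q₂/Q₁)^(1/3) = (38/54)^(1/3) = 0.889.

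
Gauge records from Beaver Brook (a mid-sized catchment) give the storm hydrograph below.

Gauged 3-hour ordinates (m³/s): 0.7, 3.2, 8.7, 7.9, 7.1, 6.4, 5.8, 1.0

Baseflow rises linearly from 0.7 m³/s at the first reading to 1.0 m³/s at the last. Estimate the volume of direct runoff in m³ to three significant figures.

Direct-runoff ordinates (Q − Q_b): 0.00, 2.46, 7.91, 7.07, 6.23, 5.49, 4.84, 0.00 m³/s.
ΣQ_DR = 34.00 m³/s.
With Δt = 3 h = 10800 s, V = ΣQ_DR · Δt = 34.00 × 10800 = 3.67 × 10^5 m³.

V ≈ 3.67 × 10^5 m³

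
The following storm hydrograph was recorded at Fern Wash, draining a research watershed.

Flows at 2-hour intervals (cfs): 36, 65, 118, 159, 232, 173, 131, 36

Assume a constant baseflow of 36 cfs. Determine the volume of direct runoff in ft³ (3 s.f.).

Direct-runoff ordinates (Q − Q_b): 0.0, 29.0, 82.0, 123.0, 196.0, 137.0, 95.0, 0.0 cfs.
ΣQ_DR = 662.0 cfs.
With Δt = 2 h = 7200 s, V = ΣQ_DR · Δt = 662.0 × 7200 = 4.77 × 10^6 ft³.

V ≈ 4.77 × 10^6 ft³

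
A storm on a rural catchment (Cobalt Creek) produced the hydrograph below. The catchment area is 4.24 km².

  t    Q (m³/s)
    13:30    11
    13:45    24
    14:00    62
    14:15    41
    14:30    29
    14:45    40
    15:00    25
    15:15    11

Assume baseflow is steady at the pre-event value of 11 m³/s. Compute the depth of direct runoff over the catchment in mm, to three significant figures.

d ≈ 32.9 mm

Direct runoff: 0.0, 13.0, 51.0, 30.0, 18.0, 29.0, 14.0, 0.0 m³/s; ΣQ_DR = 155.0 m³/s.
V = ΣQ_DR · Δt = 155.0 × 900 s = 1.395 × 10^5 m³.
Over A = 4.24 km², depth = V / A = 32.9 mm.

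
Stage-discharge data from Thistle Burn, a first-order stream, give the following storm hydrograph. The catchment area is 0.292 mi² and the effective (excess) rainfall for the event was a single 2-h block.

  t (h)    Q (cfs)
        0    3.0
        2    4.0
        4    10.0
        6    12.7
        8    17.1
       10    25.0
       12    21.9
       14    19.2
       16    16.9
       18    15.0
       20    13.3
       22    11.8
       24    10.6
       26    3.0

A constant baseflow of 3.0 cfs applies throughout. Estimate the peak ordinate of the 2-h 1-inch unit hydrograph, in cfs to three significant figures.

Direct runoff: 0.0, 1.0, 7.0, 9.7, 14.1, 22.0, 18.9, 16.2, 13.9, 12.0, 10.3, 8.8, 7.6, 0.0 cfs; ΣQ_DR = 141.5 cfs, peak = 22.0 cfs.
Runoff depth d = ΣQ_DR·Δt / A = 141.5 × 7200 / (0.292 mi²) = 1.502 in.
The 1-inch UH is the DRH scaled by (1 in)/d, so U_p = 22.0 × 1/1.502 = 14.6 cfs.

U_p ≈ 14.6 cfs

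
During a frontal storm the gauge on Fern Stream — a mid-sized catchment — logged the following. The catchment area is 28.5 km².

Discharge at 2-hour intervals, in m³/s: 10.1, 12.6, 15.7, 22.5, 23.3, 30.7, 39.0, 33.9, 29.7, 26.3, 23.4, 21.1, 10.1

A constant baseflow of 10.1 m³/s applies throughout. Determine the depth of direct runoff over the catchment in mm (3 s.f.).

Direct runoff: 0.0, 2.5, 5.6, 12.4, 13.2, 20.6, 28.9, 23.8, 19.6, 16.2, 13.3, 11.0, 0.0 m³/s; ΣQ_DR = 167.1 m³/s.
V = ΣQ_DR · Δt = 167.1 × 7200 s = 1.203 × 10^6 m³.
Over A = 28.5 km², depth = V / A = 42.2 mm.

d ≈ 42.2 mm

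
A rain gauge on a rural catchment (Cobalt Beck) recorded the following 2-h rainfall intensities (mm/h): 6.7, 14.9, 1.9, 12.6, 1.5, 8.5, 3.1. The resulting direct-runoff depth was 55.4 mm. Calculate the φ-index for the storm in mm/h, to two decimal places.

Only the 4 blocks with intensity above φ contribute runoff: 6.7, 14.9, 12.6, 8.5 mm/h.
Σ(I−φ)·Δt = d  ⇒  (6.7+14.9+12.6+8.5 − 4φ)·2 = 55.4
φ = (42.70 − 55.4/2) / 4 = 3.75 mm/h.

φ ≈ 3.75 mm/h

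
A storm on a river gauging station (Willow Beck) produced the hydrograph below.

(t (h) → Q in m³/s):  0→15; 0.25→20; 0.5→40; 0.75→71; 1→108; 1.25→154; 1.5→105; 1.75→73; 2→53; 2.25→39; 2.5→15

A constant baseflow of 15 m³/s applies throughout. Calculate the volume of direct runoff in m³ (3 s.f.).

V ≈ 4.75 × 10^5 m³

Direct-runoff ordinates (Q − Q_b): 0.0, 5.0, 25.0, 56.0, 93.0, 139.0, 90.0, 58.0, 38.0, 24.0, 0.0 m³/s.
ΣQ_DR = 528.0 m³/s.
With Δt = 0.25 h = 900 s, V = ΣQ_DR · Δt = 528.0 × 900 = 4.75 × 10^5 m³.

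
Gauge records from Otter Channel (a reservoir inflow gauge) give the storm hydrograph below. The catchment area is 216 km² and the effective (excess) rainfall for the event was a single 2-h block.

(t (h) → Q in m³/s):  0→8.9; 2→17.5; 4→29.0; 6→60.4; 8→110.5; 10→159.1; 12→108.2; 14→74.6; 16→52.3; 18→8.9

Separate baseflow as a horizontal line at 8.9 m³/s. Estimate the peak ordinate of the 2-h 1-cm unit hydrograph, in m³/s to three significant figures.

Direct runoff: 0.0, 8.6, 20.1, 51.5, 101.6, 150.2, 99.3, 65.7, 43.4, 0.0 m³/s; ΣQ_DR = 540.4 m³/s, peak = 150.2 m³/s.
Runoff depth d = ΣQ_DR·Δt / A = 540.4 × 7200 / (216 km²) = 18.01 mm.
The 1-cm UH is the DRH scaled by (10 mm)/d, so U_p = 150.2 × 10/18.01 = 83.4 m³/s.

U_p ≈ 83.4 m³/s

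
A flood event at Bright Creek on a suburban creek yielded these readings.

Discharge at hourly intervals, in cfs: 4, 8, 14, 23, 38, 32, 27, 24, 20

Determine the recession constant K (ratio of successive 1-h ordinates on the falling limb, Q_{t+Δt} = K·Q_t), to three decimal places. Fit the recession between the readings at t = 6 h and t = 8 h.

K ≈ 0.861

Using the recession-limb readings at t = 6 h and t = 8 h: Q falls from 27 to 20 cfs over 2 intervals.
K = (Q₂/Q₁)^(1/2) = (20/27)^(1/2) = 0.861.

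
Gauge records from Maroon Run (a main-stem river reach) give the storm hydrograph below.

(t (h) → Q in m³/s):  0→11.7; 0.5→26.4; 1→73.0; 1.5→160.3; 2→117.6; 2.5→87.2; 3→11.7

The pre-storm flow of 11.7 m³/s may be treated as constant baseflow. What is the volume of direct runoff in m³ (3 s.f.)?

V ≈ 7.31 × 10^5 m³

Direct-runoff ordinates (Q − Q_b): 0.0, 14.7, 61.3, 148.6, 105.9, 75.5, 0.0 m³/s.
ΣQ_DR = 406.0 m³/s.
With Δt = 0.5 h = 1800 s, V = ΣQ_DR · Δt = 406.0 × 1800 = 7.31 × 10^5 m³.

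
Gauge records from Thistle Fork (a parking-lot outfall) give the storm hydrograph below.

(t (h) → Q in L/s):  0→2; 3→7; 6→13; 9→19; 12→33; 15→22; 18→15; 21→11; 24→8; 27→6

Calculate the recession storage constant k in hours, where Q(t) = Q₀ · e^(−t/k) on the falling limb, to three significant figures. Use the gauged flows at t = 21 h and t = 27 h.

On the falling limb, Q drops from 11 to 6 L/s between t = 21 h and t = 27 h (Δt = 6 h).
k = −Δt / ln(Q₂/Q₁) = −6 / ln(6/11) = 9.90 h.

k ≈ 9.90 h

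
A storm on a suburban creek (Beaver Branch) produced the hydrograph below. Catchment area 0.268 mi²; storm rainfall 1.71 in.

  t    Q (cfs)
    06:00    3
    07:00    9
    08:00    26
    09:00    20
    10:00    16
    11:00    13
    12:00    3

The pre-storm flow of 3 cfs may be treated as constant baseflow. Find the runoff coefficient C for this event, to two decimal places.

ΣQ_DR = 69.00 cfs; V = ΣQ_DR·Δt = 2.484 × 10^5 ft³.
Runoff depth d = V / A = 0.3990 in.
C = d / P = 0.3990 / 1.71 = 0.23.

C ≈ 0.23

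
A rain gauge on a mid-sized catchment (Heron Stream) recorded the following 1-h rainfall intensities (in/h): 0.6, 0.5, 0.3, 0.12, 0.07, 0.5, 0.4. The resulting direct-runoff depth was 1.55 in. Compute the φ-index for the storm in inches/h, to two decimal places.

Only the 5 blocks with intensity above φ contribute runoff: 0.6, 0.5, 0.3, 0.5, 0.4 in/h.
Σ(I−φ)·Δt = d  ⇒  (0.6+0.5+0.3+0.5+0.4 − 5φ)·1 = 1.55
φ = (2.300 − 1.55/1) / 5 = 0.15 in/h.

φ ≈ 0.15 in/h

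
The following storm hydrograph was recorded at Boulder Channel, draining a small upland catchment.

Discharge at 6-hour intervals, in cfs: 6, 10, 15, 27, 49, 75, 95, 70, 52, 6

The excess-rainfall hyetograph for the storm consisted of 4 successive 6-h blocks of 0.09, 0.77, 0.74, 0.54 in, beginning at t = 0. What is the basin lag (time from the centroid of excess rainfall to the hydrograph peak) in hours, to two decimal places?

t_L ≈ 22.15 h

Centroid of excess rainfall: t_c = Σ P_i·t̄_i / ΣP_i = 13.8505 h (block centres at 3, 9, 15, 21 h).
Hydrograph peak occurs at t = 36 h, so basin lag t_L = 36 − 13.8505 = 22.15 h.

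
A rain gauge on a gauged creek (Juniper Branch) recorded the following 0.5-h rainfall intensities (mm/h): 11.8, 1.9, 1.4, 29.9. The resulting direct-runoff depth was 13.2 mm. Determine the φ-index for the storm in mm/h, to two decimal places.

Only the 2 blocks with intensity above φ contribute runoff: 11.8, 29.9 mm/h.
Σ(I−φ)·Δt = d  ⇒  (11.8+29.9 − 2φ)·0.5 = 13.2
φ = (41.70 − 13.2/0.5) / 2 = 7.65 mm/h.

φ ≈ 7.65 mm/h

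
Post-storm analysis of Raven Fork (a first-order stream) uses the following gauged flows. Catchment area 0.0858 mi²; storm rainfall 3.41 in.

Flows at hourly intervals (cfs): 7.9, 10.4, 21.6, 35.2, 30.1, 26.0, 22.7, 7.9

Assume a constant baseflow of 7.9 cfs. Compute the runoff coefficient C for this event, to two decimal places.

ΣQ_DR = 98.60 cfs; V = ΣQ_DR·Δt = 3.550 × 10^5 ft³.
Runoff depth d = V / A = 1.781 in.
C = d / P = 1.781 / 3.41 = 0.52.

C ≈ 0.52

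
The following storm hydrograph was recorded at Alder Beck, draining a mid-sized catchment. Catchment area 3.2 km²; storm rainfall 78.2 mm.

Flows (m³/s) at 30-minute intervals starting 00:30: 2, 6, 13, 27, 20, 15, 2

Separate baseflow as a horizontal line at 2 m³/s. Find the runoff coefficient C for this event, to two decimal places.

ΣQ_DR = 71.00 m³/s; V = ΣQ_DR·Δt = 1.278 × 10^5 m³.
Runoff depth d = V / A = 39.94 mm.
C = d / P = 39.94 / 78.2 = 0.51.

C ≈ 0.51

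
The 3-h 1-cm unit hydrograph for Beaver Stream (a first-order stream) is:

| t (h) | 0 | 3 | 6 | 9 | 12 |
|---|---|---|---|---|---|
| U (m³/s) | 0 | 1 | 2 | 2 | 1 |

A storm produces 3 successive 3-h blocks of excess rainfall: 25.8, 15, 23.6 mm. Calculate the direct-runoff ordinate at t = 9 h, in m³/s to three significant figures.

Q ≈ 10.5 m³/s

By discrete convolution, Q_j = Σ (P_i / 10 mm) · U_{j−i}.
At t = 9 h (j=3): Q = (25.8/10)·2 + (15/10)·2 + (23.6/10)·1 = 10.5 m³/s.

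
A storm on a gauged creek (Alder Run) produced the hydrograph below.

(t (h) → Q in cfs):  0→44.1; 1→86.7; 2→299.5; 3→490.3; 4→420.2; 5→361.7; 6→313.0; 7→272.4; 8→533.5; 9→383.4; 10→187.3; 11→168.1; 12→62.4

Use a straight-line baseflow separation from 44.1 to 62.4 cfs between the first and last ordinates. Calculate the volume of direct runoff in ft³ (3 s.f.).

V ≈ 1.05 × 10^7 ft³

Direct-runoff ordinates (Q − Q_b): 0.00, 41.08, 252.35, 441.62, 370.00, 309.98, 259.75, 217.62, 477.20, 325.57, 127.95, 107.22, 0.00 cfs.
ΣQ_DR = 2930 cfs.
With Δt = 1 h = 3600 s, V = ΣQ_DR · Δt = 2930 × 3600 = 1.05 × 10^7 ft³.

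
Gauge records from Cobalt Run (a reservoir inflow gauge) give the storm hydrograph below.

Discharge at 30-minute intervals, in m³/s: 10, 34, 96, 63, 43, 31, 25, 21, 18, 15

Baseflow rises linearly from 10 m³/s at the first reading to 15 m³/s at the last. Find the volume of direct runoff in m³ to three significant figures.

Direct-runoff ordinates (Q − Q_b): 0.00, 23.44, 84.89, 51.33, 30.78, 18.22, 11.67, 7.11, 3.56, 0.00 m³/s.
ΣQ_DR = 231.0 m³/s.
With Δt = 0.5 h = 1800 s, V = ΣQ_DR · Δt = 231.0 × 1800 = 4.16 × 10^5 m³.

V ≈ 4.16 × 10^5 m³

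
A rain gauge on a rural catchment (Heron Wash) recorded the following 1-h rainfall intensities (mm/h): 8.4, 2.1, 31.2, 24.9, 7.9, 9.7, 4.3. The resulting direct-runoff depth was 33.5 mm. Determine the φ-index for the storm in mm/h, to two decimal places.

φ ≈ 11.30 mm/h

Only the 2 blocks with intensity above φ contribute runoff: 31.2, 24.9 mm/h.
Σ(I−φ)·Δt = d  ⇒  (31.2+24.9 − 2φ)·1 = 33.5
φ = (56.10 − 33.5/1) / 2 = 11.30 mm/h.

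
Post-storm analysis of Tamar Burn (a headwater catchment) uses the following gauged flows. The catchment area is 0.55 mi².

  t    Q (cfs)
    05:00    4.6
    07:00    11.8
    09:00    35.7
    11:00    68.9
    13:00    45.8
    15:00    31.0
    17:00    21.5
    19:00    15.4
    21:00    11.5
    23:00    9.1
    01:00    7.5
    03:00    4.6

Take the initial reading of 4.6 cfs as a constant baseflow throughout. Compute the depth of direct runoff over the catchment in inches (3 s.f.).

d ≈ 1.20 in

Direct runoff: 0.0, 7.2, 31.1, 64.3, 41.2, 26.4, 16.9, 10.8, 6.9, 4.5, 2.9, 0.0 cfs; ΣQ_DR = 212.2 cfs.
V = ΣQ_DR · Δt = 212.2 × 7200 s = 1.528 × 10^6 ft³.
Over A = 0.55 mi², depth = V / A = 1.20 in.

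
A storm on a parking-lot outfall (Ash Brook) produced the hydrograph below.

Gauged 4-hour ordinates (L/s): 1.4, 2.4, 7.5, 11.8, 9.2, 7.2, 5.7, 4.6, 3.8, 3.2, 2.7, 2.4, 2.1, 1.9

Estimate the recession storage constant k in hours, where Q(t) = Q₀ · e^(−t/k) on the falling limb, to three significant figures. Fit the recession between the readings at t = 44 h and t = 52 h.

k ≈ 34.2 h

On the falling limb, Q drops from 2.4 to 1.9 L/s between t = 44 h and t = 52 h (Δt = 8 h).
k = −Δt / ln(Q₂/Q₁) = −8 / ln(1.9/2.4) = 34.2 h.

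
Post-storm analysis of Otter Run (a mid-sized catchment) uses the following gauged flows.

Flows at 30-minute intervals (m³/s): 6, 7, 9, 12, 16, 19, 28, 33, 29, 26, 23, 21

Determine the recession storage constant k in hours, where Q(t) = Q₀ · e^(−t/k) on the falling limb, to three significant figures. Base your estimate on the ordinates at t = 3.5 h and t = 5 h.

k ≈ 4.15 h

On the falling limb, Q drops from 33 to 23 m³/s between t = 3.5 h and t = 5 h (Δt = 1.5 h).
k = −Δt / ln(Q₂/Q₁) = −1.5 / ln(23/33) = 4.15 h.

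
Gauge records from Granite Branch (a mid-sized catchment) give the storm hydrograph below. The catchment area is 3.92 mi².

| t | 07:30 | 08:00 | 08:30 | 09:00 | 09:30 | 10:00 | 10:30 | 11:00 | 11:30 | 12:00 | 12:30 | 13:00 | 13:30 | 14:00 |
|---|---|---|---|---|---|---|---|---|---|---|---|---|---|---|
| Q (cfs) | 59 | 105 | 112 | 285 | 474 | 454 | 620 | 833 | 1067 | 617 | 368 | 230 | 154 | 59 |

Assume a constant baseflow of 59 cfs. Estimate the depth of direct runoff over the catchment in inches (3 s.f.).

d ≈ 0.911 in

Direct runoff: 0.0, 46.0, 53.0, 226.0, 415.0, 395.0, 561.0, 774.0, 1008.0, 558.0, 309.0, 171.0, 95.0, 0.0 cfs; ΣQ_DR = 4611 cfs.
V = ΣQ_DR · Δt = 4611 × 1800 s = 8.300 × 10^6 ft³.
Over A = 3.92 mi², depth = V / A = 0.911 in.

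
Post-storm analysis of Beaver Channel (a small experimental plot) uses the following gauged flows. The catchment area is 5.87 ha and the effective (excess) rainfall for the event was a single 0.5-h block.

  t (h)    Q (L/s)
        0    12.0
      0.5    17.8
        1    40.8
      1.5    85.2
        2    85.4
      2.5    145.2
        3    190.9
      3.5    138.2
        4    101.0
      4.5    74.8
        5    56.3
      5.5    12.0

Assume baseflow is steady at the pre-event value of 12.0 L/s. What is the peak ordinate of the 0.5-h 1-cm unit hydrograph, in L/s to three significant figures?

Direct runoff: 0.0, 5.8, 28.8, 73.2, 73.4, 133.2, 178.9, 126.2, 89.0, 62.8, 44.3, 0.0 L/s; ΣQ_DR = 815.6 L/s, peak = 178.9 L/s.
Runoff depth d = ΣQ_DR·Δt / A = 815.6 × 1800 / (5.87 ha) = 25.01 mm.
The 1-cm UH is the DRH scaled by (10 mm)/d, so U_p = 178.9 × 10/25.01 = 71.5 L/s.

U_p ≈ 71.5 L/s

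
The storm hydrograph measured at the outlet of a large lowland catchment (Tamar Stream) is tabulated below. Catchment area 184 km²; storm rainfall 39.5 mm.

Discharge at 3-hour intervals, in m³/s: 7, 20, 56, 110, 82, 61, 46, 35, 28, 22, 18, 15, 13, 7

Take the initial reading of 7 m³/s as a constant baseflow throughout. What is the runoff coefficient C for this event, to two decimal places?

ΣQ_DR = 422.0 m³/s; V = ΣQ_DR·Δt = 4.558 × 10^6 m³.
Runoff depth d = V / A = 24.77 mm.
C = d / P = 24.77 / 39.5 = 0.63.

C ≈ 0.63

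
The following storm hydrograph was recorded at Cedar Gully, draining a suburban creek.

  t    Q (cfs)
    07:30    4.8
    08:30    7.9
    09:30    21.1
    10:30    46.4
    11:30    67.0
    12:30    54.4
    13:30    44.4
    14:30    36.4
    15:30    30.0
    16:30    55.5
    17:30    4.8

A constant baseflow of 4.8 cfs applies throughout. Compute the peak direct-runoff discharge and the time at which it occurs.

Q_p = 62.2 cfs at t = 11:30

Subtracting baseflow gives direct-runoff ordinates: 0.0, 3.1, 16.3, 41.6, 62.2, 49.6, 39.6, 31.6, 25.2, 50.7, 0.0 cfs.
The maximum is 62.2 cfs, occurring at the reading for t = 11:30.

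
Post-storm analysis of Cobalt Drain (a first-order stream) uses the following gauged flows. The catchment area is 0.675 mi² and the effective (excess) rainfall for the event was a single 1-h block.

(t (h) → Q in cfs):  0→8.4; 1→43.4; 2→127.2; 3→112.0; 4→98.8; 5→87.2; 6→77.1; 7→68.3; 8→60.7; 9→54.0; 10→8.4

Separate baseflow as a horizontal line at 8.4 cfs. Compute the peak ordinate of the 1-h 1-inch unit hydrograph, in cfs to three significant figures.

Direct runoff: 0.0, 35.0, 118.8, 103.6, 90.4, 78.8, 68.7, 59.9, 52.3, 45.6, 0.0 cfs; ΣQ_DR = 653.1 cfs, peak = 118.8 cfs.
Runoff depth d = ΣQ_DR·Δt / A = 653.1 × 3600 / (0.675 mi²) = 1.499 in.
The 1-inch UH is the DRH scaled by (1 in)/d, so U_p = 118.8 × 1/1.499 = 79.2 cfs.

U_p ≈ 79.2 cfs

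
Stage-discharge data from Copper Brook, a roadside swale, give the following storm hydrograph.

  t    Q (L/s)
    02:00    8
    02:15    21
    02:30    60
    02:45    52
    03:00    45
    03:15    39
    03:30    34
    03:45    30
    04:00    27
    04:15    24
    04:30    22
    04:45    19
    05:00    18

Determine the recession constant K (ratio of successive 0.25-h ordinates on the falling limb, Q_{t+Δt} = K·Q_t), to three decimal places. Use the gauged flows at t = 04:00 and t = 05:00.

Using the recession-limb readings at t = 04:00 and t = 05:00: Q falls from 27 to 18 L/s over 4 intervals.
K = (Q₂/Q₁)^(1/4) = (18/27)^(1/4) = 0.904.

K ≈ 0.904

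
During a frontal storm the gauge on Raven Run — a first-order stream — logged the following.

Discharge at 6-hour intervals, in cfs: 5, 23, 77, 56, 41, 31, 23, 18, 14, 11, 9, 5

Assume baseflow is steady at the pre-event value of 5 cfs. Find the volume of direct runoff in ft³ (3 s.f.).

Direct-runoff ordinates (Q − Q_b): 0.0, 18.0, 72.0, 51.0, 36.0, 26.0, 18.0, 13.0, 9.0, 6.0, 4.0, 0.0 cfs.
ΣQ_DR = 253.0 cfs.
With Δt = 6 h = 21600 s, V = ΣQ_DR · Δt = 253.0 × 21600 = 5.46 × 10^6 ft³.

V ≈ 5.46 × 10^6 ft³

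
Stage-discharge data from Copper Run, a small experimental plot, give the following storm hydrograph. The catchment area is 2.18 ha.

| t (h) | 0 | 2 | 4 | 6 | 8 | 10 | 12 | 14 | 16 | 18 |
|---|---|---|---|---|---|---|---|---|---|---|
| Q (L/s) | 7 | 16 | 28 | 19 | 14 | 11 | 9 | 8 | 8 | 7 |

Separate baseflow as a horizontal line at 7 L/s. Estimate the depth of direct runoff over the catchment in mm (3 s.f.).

Direct runoff: 0.0, 9.0, 21.0, 12.0, 7.0, 4.0, 2.0, 1.0, 1.0, 0.0 L/s; ΣQ_DR = 57.00 L/s.
V = ΣQ_DR · Δt = 57.00 × 7200 s = 4.104 × 10^5 L.
Over A = 2.18 ha, depth = V / A = 18.8 mm.

d ≈ 18.8 mm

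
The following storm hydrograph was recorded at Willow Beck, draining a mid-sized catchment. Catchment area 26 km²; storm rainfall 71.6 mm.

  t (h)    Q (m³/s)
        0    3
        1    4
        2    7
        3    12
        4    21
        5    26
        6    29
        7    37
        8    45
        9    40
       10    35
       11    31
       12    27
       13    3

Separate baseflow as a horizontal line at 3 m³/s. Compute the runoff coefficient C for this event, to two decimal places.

C ≈ 0.54

ΣQ_DR = 278.0 m³/s; V = ΣQ_DR·Δt = 1.001 × 10^6 m³.
Runoff depth d = V / A = 38.49 mm.
C = d / P = 38.49 / 71.6 = 0.54.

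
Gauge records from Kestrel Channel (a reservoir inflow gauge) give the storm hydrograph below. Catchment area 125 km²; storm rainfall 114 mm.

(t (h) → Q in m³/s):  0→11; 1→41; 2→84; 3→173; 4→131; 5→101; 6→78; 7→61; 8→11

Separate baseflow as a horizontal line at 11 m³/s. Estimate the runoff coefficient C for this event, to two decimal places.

C ≈ 0.15

ΣQ_DR = 592.0 m³/s; V = ΣQ_DR·Δt = 2.131 × 10^6 m³.
Runoff depth d = V / A = 17.05 mm.
C = d / P = 17.05 / 114 = 0.15.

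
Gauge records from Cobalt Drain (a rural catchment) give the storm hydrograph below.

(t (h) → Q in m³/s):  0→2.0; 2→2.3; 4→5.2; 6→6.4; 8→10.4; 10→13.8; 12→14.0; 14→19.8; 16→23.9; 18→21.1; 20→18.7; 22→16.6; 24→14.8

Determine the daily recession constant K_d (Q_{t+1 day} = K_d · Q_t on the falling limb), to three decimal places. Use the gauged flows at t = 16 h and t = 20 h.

Between t = 16 h and t = 20 h the flow falls from 23.9 to 18.7 m³/s over 2×2 h = 4 h.
Per-interval ratio K = (18.7/23.9)^(1/2) = 0.8845; K_d = K^(24/2) = 0.229.

K_d ≈ 0.229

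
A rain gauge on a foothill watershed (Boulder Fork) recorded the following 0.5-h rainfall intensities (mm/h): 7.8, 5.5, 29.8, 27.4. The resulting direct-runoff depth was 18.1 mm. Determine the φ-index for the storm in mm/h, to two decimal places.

Only the 2 blocks with intensity above φ contribute runoff: 29.8, 27.4 mm/h.
Σ(I−φ)·Δt = d  ⇒  (29.8+27.4 − 2φ)·0.5 = 18.1
φ = (57.20 − 18.1/0.5) / 2 = 10.50 mm/h.

φ ≈ 10.50 mm/h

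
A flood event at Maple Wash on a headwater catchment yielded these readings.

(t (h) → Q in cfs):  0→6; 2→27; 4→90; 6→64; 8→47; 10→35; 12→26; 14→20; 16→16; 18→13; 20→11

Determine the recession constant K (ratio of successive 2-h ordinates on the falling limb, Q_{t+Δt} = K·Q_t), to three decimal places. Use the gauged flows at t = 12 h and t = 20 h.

Using the recession-limb readings at t = 12 h and t = 20 h: Q falls from 26 to 11 cfs over 4 intervals.
K = (Q₂/Q₁)^(1/4) = (11/26)^(1/4) = 0.807.

K ≈ 0.807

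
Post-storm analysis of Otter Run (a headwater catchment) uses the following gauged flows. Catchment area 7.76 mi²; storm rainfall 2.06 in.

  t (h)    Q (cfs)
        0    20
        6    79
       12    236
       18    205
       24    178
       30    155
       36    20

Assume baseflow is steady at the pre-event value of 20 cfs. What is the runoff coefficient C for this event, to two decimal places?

C ≈ 0.44

ΣQ_DR = 753.0 cfs; V = ΣQ_DR·Δt = 1.626 × 10^7 ft³.
Runoff depth d = V / A = 0.9022 in.
C = d / P = 0.9022 / 2.06 = 0.44.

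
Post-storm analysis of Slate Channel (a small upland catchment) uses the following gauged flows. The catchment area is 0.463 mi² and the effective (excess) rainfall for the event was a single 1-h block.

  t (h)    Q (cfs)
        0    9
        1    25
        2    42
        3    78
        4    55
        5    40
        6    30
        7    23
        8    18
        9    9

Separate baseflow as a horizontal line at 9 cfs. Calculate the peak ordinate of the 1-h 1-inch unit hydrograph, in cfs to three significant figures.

Direct runoff: 0.0, 16.0, 33.0, 69.0, 46.0, 31.0, 21.0, 14.0, 9.0, 0.0 cfs; ΣQ_DR = 239.0 cfs, peak = 69.0 cfs.
Runoff depth d = ΣQ_DR·Δt / A = 239.0 × 3600 / (0.463 mi²) = 0.7999 in.
The 1-inch UH is the DRH scaled by (1 in)/d, so U_p = 69.0 × 1/0.7999 = 86.3 cfs.

U_p ≈ 86.3 cfs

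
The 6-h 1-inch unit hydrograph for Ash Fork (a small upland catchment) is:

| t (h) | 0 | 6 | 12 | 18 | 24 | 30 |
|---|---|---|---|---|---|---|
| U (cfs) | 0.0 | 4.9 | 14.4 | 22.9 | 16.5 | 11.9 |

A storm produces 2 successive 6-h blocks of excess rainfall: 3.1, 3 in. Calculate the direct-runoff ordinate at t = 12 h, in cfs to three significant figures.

Q ≈ 59.3 cfs

By discrete convolution, Q_j = Σ (P_i / 1 in) · U_{j−i}.
At t = 12 h (j=2): Q = (3.1/1)·14.4 + (3/1)·4.9 = 59.3 cfs.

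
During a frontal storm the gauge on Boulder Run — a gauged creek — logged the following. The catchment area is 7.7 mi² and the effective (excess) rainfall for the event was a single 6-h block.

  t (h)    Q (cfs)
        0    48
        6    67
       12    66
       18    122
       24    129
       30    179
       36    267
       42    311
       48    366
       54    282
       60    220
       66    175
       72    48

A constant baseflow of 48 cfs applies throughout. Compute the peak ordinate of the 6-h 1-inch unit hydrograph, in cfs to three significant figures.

Direct runoff: 0.0, 19.0, 18.0, 74.0, 81.0, 131.0, 219.0, 263.0, 318.0, 234.0, 172.0, 127.0, 0.0 cfs; ΣQ_DR = 1656 cfs, peak = 318.0 cfs.
Runoff depth d = ΣQ_DR·Δt / A = 1656 × 21600 / (7.7 mi²) = 2.000 in.
The 1-inch UH is the DRH scaled by (1 in)/d, so U_p = 318.0 × 1/2.000 = 159 cfs.

U_p ≈ 159 cfs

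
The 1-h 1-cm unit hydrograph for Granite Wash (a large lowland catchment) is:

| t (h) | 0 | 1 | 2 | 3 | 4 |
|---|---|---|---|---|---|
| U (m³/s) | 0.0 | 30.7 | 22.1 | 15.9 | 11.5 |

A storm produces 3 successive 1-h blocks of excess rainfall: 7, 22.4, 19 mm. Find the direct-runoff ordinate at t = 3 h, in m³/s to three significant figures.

By discrete convolution, Q_j = Σ (P_i / 10 mm) · U_{j−i}.
At t = 3 h (j=3): Q = (7/10)·15.9 + (22.4/10)·22.1 + (19/10)·30.7 = 119 m³/s.

Q ≈ 119 m³/s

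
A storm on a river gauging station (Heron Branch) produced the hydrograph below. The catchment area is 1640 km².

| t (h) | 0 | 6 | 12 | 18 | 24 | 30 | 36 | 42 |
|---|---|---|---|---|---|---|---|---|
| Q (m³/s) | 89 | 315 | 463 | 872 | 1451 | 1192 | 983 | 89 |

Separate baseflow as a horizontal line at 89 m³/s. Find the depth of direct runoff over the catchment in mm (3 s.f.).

Direct runoff: 0.0, 226.0, 374.0, 783.0, 1362.0, 1103.0, 894.0, 0.0 m³/s; ΣQ_DR = 4742 m³/s.
V = ΣQ_DR · Δt = 4742 × 21600 s = 1.024 × 10^8 m³.
Over A = 1640 km², depth = V / A = 62.5 mm.

d ≈ 62.5 mm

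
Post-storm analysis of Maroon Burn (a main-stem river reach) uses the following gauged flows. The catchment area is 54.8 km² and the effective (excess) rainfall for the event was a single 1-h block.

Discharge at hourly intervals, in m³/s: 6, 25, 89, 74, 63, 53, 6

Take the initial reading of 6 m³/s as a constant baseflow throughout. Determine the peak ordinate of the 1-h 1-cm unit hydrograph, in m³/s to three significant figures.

Direct runoff: 0.0, 19.0, 83.0, 68.0, 57.0, 47.0, 0.0 m³/s; ΣQ_DR = 274.0 m³/s, peak = 83.0 m³/s.
Runoff depth d = ΣQ_DR·Δt / A = 274.0 × 3600 / (54.8 km²) = 18.00 mm.
The 1-cm UH is the DRH scaled by (10 mm)/d, so U_p = 83.0 × 10/18.00 = 46.1 m³/s.

U_p ≈ 46.1 m³/s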